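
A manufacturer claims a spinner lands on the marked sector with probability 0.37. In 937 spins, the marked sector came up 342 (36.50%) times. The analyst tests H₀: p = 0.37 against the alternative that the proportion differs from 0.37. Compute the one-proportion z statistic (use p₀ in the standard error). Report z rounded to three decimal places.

z = -0.317

p̂ = 342/937 = 0.364995.
Under H₀, SE = √(0.37·0.63/937) = √(0.000248773) = 0.015773.
z = (0.364995 − 0.37)/0.015773 = -0.005005/0.015773 = -0.317.
p-value = 2·P(Z > 0.317) ≈ 0.7510.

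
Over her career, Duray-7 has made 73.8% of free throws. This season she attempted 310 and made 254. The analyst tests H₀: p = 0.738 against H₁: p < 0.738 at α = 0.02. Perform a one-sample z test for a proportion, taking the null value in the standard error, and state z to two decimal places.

p̂ = 254/310 ≈ 0.8194.
Standard error under H₀: √(0.738×0.262/310) = 0.0250.
z = (0.8194 − 0.738)/0.0250 = 0.0814/0.0250 = 3.26.
p-value = P(Z < 3.258) ≈ 0.9994; since p > α = 0.02, fail to reject H₀.

z = 3.26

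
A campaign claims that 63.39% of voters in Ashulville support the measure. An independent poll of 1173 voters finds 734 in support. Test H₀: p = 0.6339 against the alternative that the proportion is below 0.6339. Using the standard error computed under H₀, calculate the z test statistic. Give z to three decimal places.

p̂ = 734/1173 = 0.625746.
Under H₀, SE = √(0.6339·0.3661/1173) = √(0.000197844) = 0.014066.
z = (0.625746 − 0.6339)/0.014066 = -0.008154/0.014066 = -0.580.

z = -0.580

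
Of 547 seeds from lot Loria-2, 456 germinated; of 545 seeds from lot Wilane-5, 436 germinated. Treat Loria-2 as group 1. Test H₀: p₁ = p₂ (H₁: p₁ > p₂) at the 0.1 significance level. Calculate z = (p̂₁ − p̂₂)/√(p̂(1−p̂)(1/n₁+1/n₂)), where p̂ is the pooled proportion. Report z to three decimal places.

p̂₁ = 456/547 = 0.83364, p̂₂ = 436/545 = 0.80000.
Pooled p̂ = (456+436)/(547+545) = 892/1092 = 0.81685.
SE = √(p̂(1−p̂)(1/n₁+1/n₂)) = √(0.81685·0.18315·0.00366302) = √(0.00054801) = 0.02341.
z = (0.83364 − 0.80000)/0.02341 = 0.03364/0.02341 = 1.437.
p-value = P(Z > 1.437) ≈ 0.0754, so at α = 0.1 we reject H₀.

z = 1.437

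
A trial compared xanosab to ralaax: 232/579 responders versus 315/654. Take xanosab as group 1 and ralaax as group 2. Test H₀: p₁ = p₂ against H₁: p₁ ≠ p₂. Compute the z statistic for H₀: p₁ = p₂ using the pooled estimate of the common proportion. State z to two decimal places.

z = -2.86

p̂₁ = 232/579 ≈ 0.4007, p̂₂ = 315/654 ≈ 0.4817.
Pooled p̂ = (232+315)/(579+654) = 547/1233 = 0.4436.
SE = √(p̂(1−p̂)(1/n₁+1/n₂)) = √(0.4436·0.5564·0.00325617) = √(0.000803696) = 0.0283.
z = (0.4007 − 0.4817)/0.0283 = -0.0810/0.0283 = -2.86.
p-value = 2·P(Z > 2.856) ≈ 0.0043.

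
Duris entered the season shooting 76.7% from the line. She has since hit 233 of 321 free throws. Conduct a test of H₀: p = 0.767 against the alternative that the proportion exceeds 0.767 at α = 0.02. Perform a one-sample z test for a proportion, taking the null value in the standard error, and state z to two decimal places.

z = -1.74

p̂ = 233/321 = 0.7259.
SE = √(p₀(1−p₀)/n) = √(0.17871/321) = 0.0236.
z = (0.7259 − 0.767)/0.0236 = -0.0411/0.0236 = -1.74.
p-value = P(Z > -1.744) ≈ 0.9594; since p > α = 0.02, fail to reject H₀.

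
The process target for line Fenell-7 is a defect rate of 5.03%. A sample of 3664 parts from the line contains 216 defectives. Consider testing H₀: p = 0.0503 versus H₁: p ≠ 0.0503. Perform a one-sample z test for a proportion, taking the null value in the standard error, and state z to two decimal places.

z = 2.40

p̂ = 216/3664 = 0.05895.
SE = √(p₀(1−p₀)/n) = √(0.04777/3664) = 0.00361.
z = (0.05895 − 0.0503)/0.00361 = 0.00865/0.00361 = 2.40.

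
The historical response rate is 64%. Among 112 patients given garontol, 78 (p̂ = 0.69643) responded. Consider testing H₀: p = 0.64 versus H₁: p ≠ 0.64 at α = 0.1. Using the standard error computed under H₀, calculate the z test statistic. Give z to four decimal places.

z = 1.2441

p̂ = 78/112 ≈ 0.696429.
SE = √(p₀(1−p₀)/n) = √(0.2304/112) = 0.045356.
z = (0.696429 − 0.64)/0.045356 = 0.056429/0.045356 = 1.2441.
Two-sided p-value ≈ 2·Φ(−1.244) = 0.2135; since p > α = 0.1, fail to reject H₀.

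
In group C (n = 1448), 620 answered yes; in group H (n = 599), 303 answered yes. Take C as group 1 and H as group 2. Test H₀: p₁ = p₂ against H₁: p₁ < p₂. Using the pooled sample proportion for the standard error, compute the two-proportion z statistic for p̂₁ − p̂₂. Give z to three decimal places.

p̂₁ = 620/1448 ≈ 0.42818, p̂₂ = 303/599 ≈ 0.50584.
Pooled p̂ = (620+303)/(1448+599) = 923/2047 = 0.45090.
SE = √(0.24759 × 0.00236006) = 0.02417.
z = (0.42818 − 0.50584)/0.02417 = -0.07766/0.02417 = -3.213.

z = -3.213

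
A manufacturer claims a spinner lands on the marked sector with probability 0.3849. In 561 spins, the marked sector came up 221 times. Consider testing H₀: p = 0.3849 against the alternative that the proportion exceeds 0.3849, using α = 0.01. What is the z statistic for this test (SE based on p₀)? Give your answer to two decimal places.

p̂ = 221/561 = 0.3939.
SE = √(p₀(1−p₀)/n) = √(0.23675/561) = 0.0205.
z = (0.3939 − 0.3849)/0.0205 = 0.0090/0.0205 = 0.44.
p-value = P(Z > 0.440) ≈ 0.3300, so at α = 0.01 we fail to reject H₀.

z = 0.44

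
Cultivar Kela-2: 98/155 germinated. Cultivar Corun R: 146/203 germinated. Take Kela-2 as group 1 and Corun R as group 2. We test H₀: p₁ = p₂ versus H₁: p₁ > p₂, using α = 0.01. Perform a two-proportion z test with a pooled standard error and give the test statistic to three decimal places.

p̂₁ = 98/155 = 0.63226, p̂₂ = 146/203 = 0.71921.
Pooled p̂ = (98+146)/(155+203) = 244/358 = 0.68156.
SE = √(0.217034 × 0.0113777) = 0.04969.
z = (0.63226 − 0.71921)/0.04969 = -0.08695/0.04969 = -1.750.
p-value = P(Z > -1.750) ≈ 0.9599. With α = 0.01, fail to reject H₀.

z = -1.750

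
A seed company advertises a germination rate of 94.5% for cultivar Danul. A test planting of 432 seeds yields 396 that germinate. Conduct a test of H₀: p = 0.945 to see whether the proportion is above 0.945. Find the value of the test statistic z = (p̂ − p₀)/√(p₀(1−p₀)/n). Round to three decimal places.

p̂ = 396/432 ≈ 0.916667.
SE = √(p₀(1−p₀)/n) = √(0.051975/432) = 0.010969.
z = (0.916667 − 0.945)/0.010969 = -0.028333/0.010969 = -2.583.

z = -2.583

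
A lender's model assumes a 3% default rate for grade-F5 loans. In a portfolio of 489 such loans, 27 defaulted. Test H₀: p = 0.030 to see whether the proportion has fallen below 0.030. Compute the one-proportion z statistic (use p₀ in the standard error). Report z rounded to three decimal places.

z = 3.269

p̂ = 27/489 ≈ 0.055215.
Under H₀, SE = √(0.03·0.97/489) = √(5.95092e-05) = 0.007714.
z = (0.055215 − 0.03)/0.007714 = 0.025215/0.007714 = 3.269.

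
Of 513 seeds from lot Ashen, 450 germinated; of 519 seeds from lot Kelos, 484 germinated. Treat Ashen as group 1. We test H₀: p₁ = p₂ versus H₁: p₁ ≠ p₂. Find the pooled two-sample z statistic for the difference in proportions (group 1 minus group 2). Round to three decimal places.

p̂₁ = 450/513 = 0.87719, p̂₂ = 484/519 = 0.93256.
Pooled p̂ = (450+484)/(513+519) = 934/1032 = 0.90504.
SE = √(p̂(1−p̂)(1/n₁+1/n₂)) = √(0.90504·0.09496·0.0038761) = √(0.000333126) = 0.01825.
z = (0.87719 − 0.93256)/0.01825 = -0.05537/0.01825 = -3.034.
p-value = 2·P(Z > 3.034) ≈ 0.0024.

z = -3.034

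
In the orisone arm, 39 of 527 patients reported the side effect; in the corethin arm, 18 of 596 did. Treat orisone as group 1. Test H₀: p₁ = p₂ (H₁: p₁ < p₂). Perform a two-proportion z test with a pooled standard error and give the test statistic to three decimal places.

z = 3.337

p̂₁ = 39/527 ≈ 0.074004, p̂₂ = 18/596 ≈ 0.030201.
Pooled p̂ = (39+18)/(527+596) = 57/1123 = 0.050757.
SE = √(p̂(1−p̂)(1/n₁+1/n₂)) = √(0.050757·0.949243·0.00357539) = √(0.000172264) = 0.013125.
z = (0.074004 − 0.030201)/0.013125 = 0.043803/0.013125 = 3.337.
p-value = P(Z < 3.337) ≈ 0.9996.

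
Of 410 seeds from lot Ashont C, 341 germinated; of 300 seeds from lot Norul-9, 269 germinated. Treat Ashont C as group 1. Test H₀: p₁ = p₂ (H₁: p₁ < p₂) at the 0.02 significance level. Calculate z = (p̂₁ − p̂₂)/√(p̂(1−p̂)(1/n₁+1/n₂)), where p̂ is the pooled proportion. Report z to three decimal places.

z = -2.458

p̂₁ = 341/410 = 0.83171, p̂₂ = 269/300 = 0.89667.
Pooled p̂ = (341+269)/(410+300) = 610/710 = 0.85915.
SE = √(p̂(1−p̂)(1/n₁+1/n₂)) = √(0.85915·0.14085·0.00577236) = √(0.0006985) = 0.02643.
z = (0.83171 − 0.89667)/0.02643 = -0.06496/0.02643 = -2.458.
p-value = P(Z < -2.458) ≈ 0.0070, so at α = 0.02 we reject H₀.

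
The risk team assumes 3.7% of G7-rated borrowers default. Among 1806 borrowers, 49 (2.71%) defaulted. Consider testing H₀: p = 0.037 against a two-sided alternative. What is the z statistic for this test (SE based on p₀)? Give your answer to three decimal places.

p̂ = 49/1806 = 0.027132.
SE = √(p₀(1−p₀)/n) = √(0.035631/1806) = 0.004442.
z = (0.027132 − 0.037)/0.004442 = -0.009868/0.004442 = -2.222.
Two-sided p-value ≈ 2·Φ(−2.222) = 0.0263.

z = -2.222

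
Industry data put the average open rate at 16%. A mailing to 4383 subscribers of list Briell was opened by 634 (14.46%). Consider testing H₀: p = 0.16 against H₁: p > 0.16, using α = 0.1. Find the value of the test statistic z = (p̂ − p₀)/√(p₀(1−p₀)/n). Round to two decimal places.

z = -2.77

p̂ = 634/4383 = 0.14465.
Under H₀, SE = √(0.16·0.84/4383) = √(3.06639e-05) = 0.00554.
z = (0.14465 − 0.16)/0.00554 = -0.01535/0.00554 = -2.77.
p-value = P(Z > -2.772) ≈ 0.9972; since p > α = 0.1, fail to reject H₀.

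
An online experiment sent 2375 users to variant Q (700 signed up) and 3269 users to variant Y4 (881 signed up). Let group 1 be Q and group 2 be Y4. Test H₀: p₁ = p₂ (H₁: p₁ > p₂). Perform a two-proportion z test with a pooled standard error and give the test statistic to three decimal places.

p̂₁ = 700/2375 = 0.29474, p̂₂ = 881/3269 = 0.26950.
Pooled p̂ = (700+881)/(2375+3269) = 1581/5644 = 0.28012.
SE = √(p̂(1−p̂)(1/n₁+1/n₂)) = √(0.28012·0.71988·0.000726957) = √(0.000146593) = 0.01211.
z = (0.29474 − 0.26950)/0.01211 = 0.02524/0.01211 = 2.084.
p-value = P(Z > 2.084) ≈ 0.0186.

z = 2.084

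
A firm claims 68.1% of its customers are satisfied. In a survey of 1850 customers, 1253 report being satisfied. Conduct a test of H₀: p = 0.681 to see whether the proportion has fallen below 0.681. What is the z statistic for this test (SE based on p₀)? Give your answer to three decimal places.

z = -0.342

p̂ = 1253/1850 = 0.677297.
Standard error under H₀: √(0.681×0.319/1850) = 0.010836.
z = (0.677297 − 0.681)/0.010836 = -0.003703/0.010836 = -0.342.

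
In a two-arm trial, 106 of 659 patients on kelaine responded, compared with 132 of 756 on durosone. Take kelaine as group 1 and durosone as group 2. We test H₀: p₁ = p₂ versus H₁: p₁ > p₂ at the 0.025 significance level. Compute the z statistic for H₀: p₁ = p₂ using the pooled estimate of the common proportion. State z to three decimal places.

p̂₁ = 106/659 = 0.16085, p̂₂ = 132/756 = 0.17460.
Pooled p̂ = (106+132)/(659+756) = 238/1415 = 0.16820.
SE = √(p̂(1−p̂)(1/n₁+1/n₂)) = √(0.16820·0.83180·0.0028402) = √(0.000397365) = 0.01993.
z = (0.16085 − 0.17460)/0.01993 = -0.01375/0.01993 = -0.690.
p-value = P(Z > -0.690) ≈ 0.7549, so at α = 0.025 we fail to reject H₀.

z = -0.690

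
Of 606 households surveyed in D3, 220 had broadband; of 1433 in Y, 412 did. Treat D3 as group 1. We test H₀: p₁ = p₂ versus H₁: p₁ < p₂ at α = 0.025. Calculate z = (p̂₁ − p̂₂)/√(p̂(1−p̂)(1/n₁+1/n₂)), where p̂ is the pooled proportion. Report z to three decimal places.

p̂₁ = 220/606 ≈ 0.36304, p̂₂ = 412/1433 ≈ 0.28751.
Pooled p̂ = (220+412)/(606+1433) = 632/2039 = 0.30996.
SE = √(0.213883 × 0.002348) = 0.02241.
z = (0.36304 − 0.28751)/0.02241 = 0.07553/0.02241 = 3.370.
p-value = P(Z < 3.370) ≈ 0.9996; since p > α = 0.025, fail to reject H₀.

z = 3.370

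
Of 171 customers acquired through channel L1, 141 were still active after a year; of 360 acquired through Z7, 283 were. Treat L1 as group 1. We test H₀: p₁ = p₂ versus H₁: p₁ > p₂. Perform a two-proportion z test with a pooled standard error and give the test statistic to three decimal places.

p̂₁ = 141/171 ≈ 0.82456, p̂₂ = 283/360 ≈ 0.78611.
Pooled p̂ = (141+283)/(171+360) = 424/531 = 0.79849.
SE = √(p̂(1−p̂)(1/n₁+1/n₂)) = √(0.79849·0.20151·0.00862573) = √(0.00138789) = 0.03725.
z = (0.82456 − 0.78611)/0.03725 = 0.03845/0.03725 = 1.032.
p-value = P(Z > 1.032) ≈ 0.1510.

z = 1.032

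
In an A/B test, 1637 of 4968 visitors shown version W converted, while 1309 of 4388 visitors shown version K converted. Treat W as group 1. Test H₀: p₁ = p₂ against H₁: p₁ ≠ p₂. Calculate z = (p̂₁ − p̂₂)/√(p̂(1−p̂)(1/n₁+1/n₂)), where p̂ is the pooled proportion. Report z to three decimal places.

p̂₁ = 1637/4968 ≈ 0.329509, p̂₂ = 1309/4388 ≈ 0.298314.
Pooled p̂ = (1637+1309)/(4968+4388) = 2946/9356 = 0.314878.
SE = √(0.21573 × 0.000429183) = 0.009622.
z = (0.329509 − 0.298314)/0.009622 = 0.031195/0.009622 = 3.242.
p-value = 2·P(Z > 3.242) ≈ 0.0012.

z = 3.242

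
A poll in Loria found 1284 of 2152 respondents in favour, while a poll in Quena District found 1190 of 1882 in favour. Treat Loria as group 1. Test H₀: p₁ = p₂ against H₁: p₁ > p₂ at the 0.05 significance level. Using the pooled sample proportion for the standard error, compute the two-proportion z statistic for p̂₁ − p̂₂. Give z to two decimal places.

z = -2.32

p̂₁ = 1284/2152 ≈ 0.59665, p̂₂ = 1190/1882 ≈ 0.63231.
Pooled p̂ = (1284+1190)/(2152+1882) = 2474/4034 = 0.61329.
SE = √(p̂(1−p̂)(1/n₁+1/n₂)) = √(0.61329·0.38671·0.000996034) = √(0.000236225) = 0.01537.
z = (0.59665 − 0.63231)/0.01537 = -0.03566/0.01537 = -2.32.
p-value = P(Z > -2.320) ≈ 0.9898, so at α = 0.05 we fail to reject H₀.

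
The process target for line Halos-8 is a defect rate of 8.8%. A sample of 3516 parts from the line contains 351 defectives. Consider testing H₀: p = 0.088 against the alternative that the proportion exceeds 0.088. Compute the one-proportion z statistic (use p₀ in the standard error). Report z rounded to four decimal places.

z = 2.4760

p̂ = 351/3516 ≈ 0.0998294.
SE = √(p₀(1−p₀)/n) = √(0.080256/3516) = 0.0047776.
z = (0.0998294 − 0.088)/0.0047776 = 0.0118294/0.0047776 = 2.4760.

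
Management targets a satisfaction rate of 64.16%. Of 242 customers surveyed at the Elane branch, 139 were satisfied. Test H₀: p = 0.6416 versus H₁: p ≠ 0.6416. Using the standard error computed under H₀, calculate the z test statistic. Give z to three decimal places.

z = -2.181

p̂ = 139/242 = 0.574380.
Under H₀, SE = √(0.6416·0.3584/242) = √(0.000950204) = 0.030825.
z = (0.574380 − 0.6416)/0.030825 = -0.067220/0.030825 = -2.181.
p-value = 2·P(Z > 2.181) ≈ 0.0292.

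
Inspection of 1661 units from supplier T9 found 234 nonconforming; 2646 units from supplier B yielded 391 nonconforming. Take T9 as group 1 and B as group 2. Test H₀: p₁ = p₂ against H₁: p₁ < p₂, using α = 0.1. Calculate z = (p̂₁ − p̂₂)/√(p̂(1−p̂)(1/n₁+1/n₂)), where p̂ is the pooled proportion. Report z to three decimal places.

p̂₁ = 234/1661 ≈ 0.14088, p̂₂ = 391/2646 ≈ 0.14777.
Pooled p̂ = (234+391)/(1661+2646) = 625/4307 = 0.14511.
SE = √(p̂(1−p̂)(1/n₁+1/n₂)) = √(0.14511·0.85489·0.000979976) = √(0.000121571) = 0.01103.
z = (0.14088 − 0.14777)/0.01103 = -0.00689/0.01103 = -0.625.
p-value = P(Z < -0.625) ≈ 0.2660, so at α = 0.1 we fail to reject H₀.

z = -0.625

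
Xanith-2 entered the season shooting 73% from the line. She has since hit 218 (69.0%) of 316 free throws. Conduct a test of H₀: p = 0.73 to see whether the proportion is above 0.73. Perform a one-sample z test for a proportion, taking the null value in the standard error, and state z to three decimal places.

p̂ = 218/316 ≈ 0.68987.
SE = √(p₀(1−p₀)/n) = √(0.1971/316) = 0.02497.
z = (0.68987 − 0.73)/0.02497 = -0.04013/0.02497 = -1.607.
p-value = P(Z > -1.607) ≈ 0.9459.

z = -1.607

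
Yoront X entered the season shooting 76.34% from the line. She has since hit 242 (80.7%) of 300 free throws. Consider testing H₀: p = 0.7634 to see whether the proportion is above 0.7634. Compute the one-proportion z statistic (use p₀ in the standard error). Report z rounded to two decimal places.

p̂ = 242/300 = 0.80667.
Under H₀, SE = √(0.7634·0.2366/300) = √(0.000602068) = 0.02454.
z = (0.80667 − 0.7634)/0.02454 = 0.04327/0.02454 = 1.76.

z = 1.76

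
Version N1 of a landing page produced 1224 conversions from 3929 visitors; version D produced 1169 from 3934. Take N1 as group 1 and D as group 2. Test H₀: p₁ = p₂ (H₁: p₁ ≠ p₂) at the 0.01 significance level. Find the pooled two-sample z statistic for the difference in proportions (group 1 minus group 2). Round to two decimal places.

p̂₁ = 1224/3929 = 0.31153, p̂₂ = 1169/3934 = 0.29715.
Pooled p̂ = (1224+1169)/(3929+3934) = 2393/7863 = 0.30434.
SE = √(0.211716 × 0.000508712) = 0.01038.
z = (0.31153 − 0.29715)/0.01038 = 0.01438/0.01038 = 1.39.
p-value = 2·P(Z > 1.385) ≈ 0.1660; since p > α = 0.01, fail to reject H₀.

z = 1.39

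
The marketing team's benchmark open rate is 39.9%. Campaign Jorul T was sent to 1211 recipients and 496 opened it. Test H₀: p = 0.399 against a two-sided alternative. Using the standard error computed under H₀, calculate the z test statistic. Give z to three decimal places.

z = 0.752

p̂ = 496/1211 ≈ 0.40958.
Under H₀, SE = √(0.399·0.601/1211) = √(0.000198017) = 0.01407.
z = (0.40958 − 0.399)/0.01407 = 0.01058/0.01407 = 0.752.
Two-sided p-value ≈ 2·Φ(−0.752) = 0.4522.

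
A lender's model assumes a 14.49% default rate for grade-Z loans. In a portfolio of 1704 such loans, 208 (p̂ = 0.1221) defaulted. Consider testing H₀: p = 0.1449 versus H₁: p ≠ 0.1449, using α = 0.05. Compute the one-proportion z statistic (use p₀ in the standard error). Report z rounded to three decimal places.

p̂ = 208/1704 = 0.122066.
Standard error under H₀: √(0.1449×0.8551/1704) = 0.008527.
z = (0.122066 − 0.1449)/0.008527 = -0.022834/0.008527 = -2.678.
Two-sided p-value ≈ 2·Φ(−2.678) = 0.0074; since p < α = 0.05, reject H₀.

z = -2.678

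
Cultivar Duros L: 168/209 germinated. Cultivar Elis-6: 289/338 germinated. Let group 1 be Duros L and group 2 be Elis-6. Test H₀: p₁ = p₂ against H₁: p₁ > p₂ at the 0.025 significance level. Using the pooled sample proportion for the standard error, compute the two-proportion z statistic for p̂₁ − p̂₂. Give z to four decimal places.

z = -1.5694

p̂₁ = 168/209 = 0.803828, p̂₂ = 289/338 = 0.855030.
Pooled p̂ = (168+289)/(209+338) = 457/547 = 0.835466.
SE = √(p̂(1−p̂)(1/n₁+1/n₂)) = √(0.835466·0.164534·0.00774327) = √(0.00106441) = 0.032625.
z = (0.803828 − 0.855030)/0.032625 = -0.051202/0.032625 = -1.5694.
p-value = P(Z > -1.569) ≈ 0.9417; since p > α = 0.025, fail to reject H₀.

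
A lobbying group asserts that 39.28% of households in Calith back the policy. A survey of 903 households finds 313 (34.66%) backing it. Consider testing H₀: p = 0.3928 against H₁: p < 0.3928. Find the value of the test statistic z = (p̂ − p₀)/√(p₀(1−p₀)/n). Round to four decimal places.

z = -2.8413

p̂ = 313/903 ≈ 0.3466224.
SE = √(p₀(1−p₀)/n) = √(0.23851/903) = 0.0162520.
z = (0.3466224 − 0.3928)/0.0162520 = -0.0461776/0.0162520 = -2.8413.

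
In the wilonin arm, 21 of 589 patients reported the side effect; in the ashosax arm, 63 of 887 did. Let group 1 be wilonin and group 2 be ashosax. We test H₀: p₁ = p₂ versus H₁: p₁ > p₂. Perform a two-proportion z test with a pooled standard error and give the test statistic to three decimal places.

z = -2.873

p̂₁ = 21/589 = 0.035654, p̂₂ = 63/887 = 0.071026.
Pooled p̂ = (21+63)/(589+887) = 84/1476 = 0.056911.
SE = √(p̂(1−p̂)(1/n₁+1/n₂)) = √(0.056911·0.943089·0.00282519) = √(0.000151633) = 0.012314.
z = (0.035654 − 0.071026)/0.012314 = -0.035372/0.012314 = -2.873.
p-value = P(Z > -2.873) ≈ 0.9980.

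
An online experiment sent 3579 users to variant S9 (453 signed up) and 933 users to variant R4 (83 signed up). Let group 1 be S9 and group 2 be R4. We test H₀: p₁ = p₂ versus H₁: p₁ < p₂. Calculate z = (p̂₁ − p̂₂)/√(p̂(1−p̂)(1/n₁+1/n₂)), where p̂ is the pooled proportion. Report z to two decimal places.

z = 3.16

p̂₁ = 453/3579 = 0.1266, p̂₂ = 83/933 = 0.0890.
Pooled p̂ = (453+83)/(3579+933) = 536/4512 = 0.1188.
SE = √(p̂(1−p̂)(1/n₁+1/n₂)) = √(0.1188·0.8812·0.00135122) = √(0.000141449) = 0.0119.
z = (0.1266 − 0.0890)/0.0119 = 0.0376/0.0119 = 3.16.
p-value = P(Z < 3.162) ≈ 0.9992.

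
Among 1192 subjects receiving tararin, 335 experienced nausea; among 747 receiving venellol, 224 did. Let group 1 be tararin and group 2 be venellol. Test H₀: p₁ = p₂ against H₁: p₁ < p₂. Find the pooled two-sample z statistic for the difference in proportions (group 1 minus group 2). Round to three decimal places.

z = -0.891

p̂₁ = 335/1192 ≈ 0.28104, p̂₂ = 224/747 ≈ 0.29987.
Pooled p̂ = (335+224)/(1192+747) = 559/1939 = 0.28829.
SE = √(p̂(1−p̂)(1/n₁+1/n₂)) = √(0.28829·0.71171·0.00217761) = √(0.000446803) = 0.02114.
z = (0.28104 − 0.29987)/0.02114 = -0.01883/0.02114 = -0.891.
p-value = P(Z < -0.891) ≈ 0.1866.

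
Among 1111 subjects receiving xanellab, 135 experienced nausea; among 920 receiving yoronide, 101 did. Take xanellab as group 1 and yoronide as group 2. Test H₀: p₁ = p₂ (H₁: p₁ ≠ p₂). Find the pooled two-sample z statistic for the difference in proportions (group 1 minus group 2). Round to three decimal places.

z = 0.821

p̂₁ = 135/1111 ≈ 0.12151, p̂₂ = 101/920 ≈ 0.10978.
Pooled p̂ = (135+101)/(1111+920) = 236/2031 = 0.11620.
SE = √(0.102697 × 0.00198705) = 0.01429.
z = (0.12151 − 0.10978)/0.01429 = 0.01173/0.01429 = 0.821.
p-value = 2·P(Z > 0.821) ≈ 0.4116.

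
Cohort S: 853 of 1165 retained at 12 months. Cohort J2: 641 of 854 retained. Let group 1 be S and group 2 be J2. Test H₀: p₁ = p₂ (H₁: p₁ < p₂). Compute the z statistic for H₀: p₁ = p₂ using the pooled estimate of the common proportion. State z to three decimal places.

z = -0.931

p̂₁ = 853/1165 = 0.73219, p̂₂ = 641/854 = 0.75059.
Pooled p̂ = (853+641)/(1165+854) = 1494/2019 = 0.73997.
SE = √(p̂(1−p̂)(1/n₁+1/n₂)) = √(0.73997·0.26003·0.00202933) = √(0.000390472) = 0.01976.
z = (0.73219 − 0.75059)/0.01976 = -0.01840/0.01976 = -0.931.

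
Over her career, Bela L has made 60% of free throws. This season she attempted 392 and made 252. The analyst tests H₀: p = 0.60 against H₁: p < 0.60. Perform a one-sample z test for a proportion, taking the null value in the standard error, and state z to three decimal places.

p̂ = 252/392 = 0.64286.
SE = √(p₀(1−p₀)/n) = √(0.24/392) = 0.02474.
z = (0.64286 − 0.6)/0.02474 = 0.04286/0.02474 = 1.732.

z = 1.732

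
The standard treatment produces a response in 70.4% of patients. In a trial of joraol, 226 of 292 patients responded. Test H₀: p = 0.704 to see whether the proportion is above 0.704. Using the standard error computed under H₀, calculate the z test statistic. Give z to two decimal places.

p̂ = 226/292 = 0.7740.
SE = √(p₀(1−p₀)/n) = √(0.20838/292) = 0.0267.
z = (0.7740 − 0.704)/0.0267 = 0.0700/0.0267 = 2.62.
p-value = P(Z > 2.619) ≈ 0.0044.

z = 2.62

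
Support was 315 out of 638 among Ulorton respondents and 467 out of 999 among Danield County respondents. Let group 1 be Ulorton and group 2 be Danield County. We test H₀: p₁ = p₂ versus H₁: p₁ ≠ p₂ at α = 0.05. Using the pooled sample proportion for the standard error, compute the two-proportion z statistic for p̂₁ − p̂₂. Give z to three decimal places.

z = 1.037

p̂₁ = 315/638 = 0.493730, p̂₂ = 467/999 = 0.467467.
Pooled p̂ = (315+467)/(638+999) = 782/1637 = 0.477703.
SE = √(p̂(1−p̂)(1/n₁+1/n₂)) = √(0.477703·0.522297·0.0025684) = √(0.000640823) = 0.025314.
z = (0.493730 − 0.467467)/0.025314 = 0.026263/0.025314 = 1.037.
p-value = 2·P(Z > 1.037) ≈ 0.2995, so at α = 0.05 we fail to reject H₀.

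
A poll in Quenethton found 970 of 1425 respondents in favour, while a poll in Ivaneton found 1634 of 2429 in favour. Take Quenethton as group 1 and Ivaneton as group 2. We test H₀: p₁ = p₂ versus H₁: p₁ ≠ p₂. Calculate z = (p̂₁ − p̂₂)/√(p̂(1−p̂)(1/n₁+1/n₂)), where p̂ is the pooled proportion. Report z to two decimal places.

z = 0.51

p̂₁ = 970/1425 = 0.6807, p̂₂ = 1634/2429 = 0.6727.
Pooled p̂ = (970+1634)/(1425+2429) = 2604/3854 = 0.6757.
SE = √(p̂(1−p̂)(1/n₁+1/n₂)) = √(0.6757·0.3243·0.00111345) = √(0.000244004) = 0.0156.
z = (0.6807 − 0.6727)/0.0156 = 0.0080/0.0156 = 0.51.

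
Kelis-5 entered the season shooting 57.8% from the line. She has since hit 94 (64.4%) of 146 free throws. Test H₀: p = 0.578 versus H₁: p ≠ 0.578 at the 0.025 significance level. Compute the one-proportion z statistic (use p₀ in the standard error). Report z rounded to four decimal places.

p̂ = 94/146 ≈ 0.643836.
Under H₀, SE = √(0.578·0.422/146) = √(0.00167066) = 0.040874.
z = (0.643836 − 0.578)/0.040874 = 0.065836/0.040874 = 1.6107.
p-value = 2·P(Z > 1.611) ≈ 0.1072, so at α = 0.025 we fail to reject H₀.

z = 1.6107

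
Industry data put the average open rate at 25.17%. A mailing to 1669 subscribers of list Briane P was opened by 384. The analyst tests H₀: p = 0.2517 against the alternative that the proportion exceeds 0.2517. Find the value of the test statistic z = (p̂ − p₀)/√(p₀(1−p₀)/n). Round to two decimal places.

z = -2.04

p̂ = 384/1669 ≈ 0.2301.
Standard error under H₀: √(0.2517×0.7483/1669) = 0.0106.
z = (0.2301 − 0.2517)/0.0106 = -0.0216/0.0106 = -2.04.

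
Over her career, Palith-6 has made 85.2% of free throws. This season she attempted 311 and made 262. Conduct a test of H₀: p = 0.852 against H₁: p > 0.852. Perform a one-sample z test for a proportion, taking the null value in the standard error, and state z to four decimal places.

z = -0.4746

p̂ = 262/311 ≈ 0.842444.
Standard error under H₀: √(0.852×0.148/311) = 0.020136.
z = (0.842444 − 0.852)/0.020136 = -0.009556/0.020136 = -0.4746.
p-value = P(Z > -0.475) ≈ 0.6825.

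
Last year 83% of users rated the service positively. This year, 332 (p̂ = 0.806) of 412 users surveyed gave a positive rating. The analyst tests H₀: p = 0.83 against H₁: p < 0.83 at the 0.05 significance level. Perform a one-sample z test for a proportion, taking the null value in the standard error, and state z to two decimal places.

z = -1.31

p̂ = 332/412 ≈ 0.8058.
Under H₀, SE = √(0.83·0.17/412) = √(0.000342476) = 0.0185.
z = (0.8058 − 0.83)/0.0185 = -0.0242/0.0185 = -1.31.
p-value = P(Z < -1.306) ≈ 0.0957; since p > α = 0.05, fail to reject H₀.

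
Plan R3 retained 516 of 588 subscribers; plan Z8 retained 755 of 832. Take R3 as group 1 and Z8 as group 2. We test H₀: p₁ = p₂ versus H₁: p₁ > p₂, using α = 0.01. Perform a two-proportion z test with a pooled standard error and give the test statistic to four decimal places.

z = -1.8110

p̂₁ = 516/588 ≈ 0.877551, p̂₂ = 755/832 ≈ 0.907452.
Pooled p̂ = (516+755)/(588+832) = 1271/1420 = 0.895070.
SE = √(0.0939194 × 0.0029026) = 0.016511.
z = (0.877551 − 0.907452)/0.016511 = -0.029901/0.016511 = -1.8110.
p-value = P(Z > -1.811) ≈ 0.9649. With α = 0.01, fail to reject H₀.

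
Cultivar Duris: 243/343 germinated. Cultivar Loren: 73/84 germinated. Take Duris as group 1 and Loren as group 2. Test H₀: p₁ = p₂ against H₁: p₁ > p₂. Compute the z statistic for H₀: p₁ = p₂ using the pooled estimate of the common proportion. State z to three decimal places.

z = -3.008

p̂₁ = 243/343 = 0.708455, p̂₂ = 73/84 = 0.869048.
Pooled p̂ = (243+73)/(343+84) = 316/427 = 0.740047.
SE = √(0.192378 × 0.0148202) = 0.053395.
z = (0.708455 − 0.869048)/0.053395 = -0.160593/0.053395 = -3.008.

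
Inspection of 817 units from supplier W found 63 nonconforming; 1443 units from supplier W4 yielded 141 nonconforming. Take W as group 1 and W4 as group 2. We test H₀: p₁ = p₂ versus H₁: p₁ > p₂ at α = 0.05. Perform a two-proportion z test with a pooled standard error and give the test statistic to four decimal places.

z = -1.6420

p̂₁ = 63/817 = 0.077111, p̂₂ = 141/1443 = 0.097713.
Pooled p̂ = (63+141)/(817+1443) = 204/2260 = 0.090265.
SE = √(p̂(1−p̂)(1/n₁+1/n₂)) = √(0.090265·0.909735·0.00191699) = √(0.000157419) = 0.012547.
z = (0.077111 − 0.097713)/0.012547 = -0.020602/0.012547 = -1.6420.
p-value = P(Z > -1.642) ≈ 0.9497; since p > α = 0.05, fail to reject H₀.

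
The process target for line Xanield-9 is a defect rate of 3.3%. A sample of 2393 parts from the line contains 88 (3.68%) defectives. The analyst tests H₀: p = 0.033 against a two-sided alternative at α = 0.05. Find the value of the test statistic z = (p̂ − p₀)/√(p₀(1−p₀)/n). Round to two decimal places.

p̂ = 88/2393 ≈ 0.0368.
Standard error under H₀: √(0.033×0.967/2393) = 0.0037.
z = (0.0368 − 0.033)/0.0037 = 0.0038/0.0037 = 1.03.
p-value = 2·P(Z > 1.033) ≈ 0.3014; since p > α = 0.05, fail to reject H₀.

z = 1.03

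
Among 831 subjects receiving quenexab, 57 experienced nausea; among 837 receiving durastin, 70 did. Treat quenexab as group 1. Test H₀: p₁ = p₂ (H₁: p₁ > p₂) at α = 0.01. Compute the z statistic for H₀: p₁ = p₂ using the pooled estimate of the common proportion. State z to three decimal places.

p̂₁ = 57/831 = 0.06859, p̂₂ = 70/837 = 0.08363.
Pooled p̂ = (57+70)/(831+837) = 127/1668 = 0.07614.
SE = √(0.0703419 × 0.00239811) = 0.01299.
z = (0.06859 − 0.08363)/0.01299 = -0.01504/0.01299 = -1.158.
p-value = P(Z > -1.158) ≈ 0.8766. With α = 0.01, fail to reject H₀.

z = -1.158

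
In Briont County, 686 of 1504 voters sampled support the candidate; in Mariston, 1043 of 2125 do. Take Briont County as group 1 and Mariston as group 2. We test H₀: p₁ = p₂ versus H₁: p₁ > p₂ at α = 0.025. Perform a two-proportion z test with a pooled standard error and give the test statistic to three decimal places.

z = -2.062

p̂₁ = 686/1504 = 0.45612, p̂₂ = 1043/2125 = 0.49082.
Pooled p̂ = (686+1043)/(1504+2125) = 1729/3629 = 0.47644.
SE = √(0.249445 × 0.00113548) = 0.01683.
z = (0.45612 − 0.49082)/0.01683 = -0.03470/0.01683 = -2.062.
p-value = P(Z > -2.062) ≈ 0.9804, so at α = 0.025 we fail to reject H₀.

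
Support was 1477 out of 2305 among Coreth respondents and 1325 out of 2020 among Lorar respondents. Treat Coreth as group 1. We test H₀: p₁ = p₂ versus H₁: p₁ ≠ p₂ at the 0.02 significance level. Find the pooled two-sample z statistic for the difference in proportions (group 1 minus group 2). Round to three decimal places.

z = -1.041

p̂₁ = 1477/2305 = 0.64078, p̂₂ = 1325/2020 = 0.65594.
Pooled p̂ = (1477+1325)/(2305+2020) = 2802/4325 = 0.64786.
SE = √(0.228137 × 0.000928889) = 0.01456.
z = (0.64078 − 0.65594)/0.01456 = -0.01516/0.01456 = -1.041.
Two-sided p-value ≈ 2·Φ(−1.041) = 0.2977, so at α = 0.02 we fail to reject H₀.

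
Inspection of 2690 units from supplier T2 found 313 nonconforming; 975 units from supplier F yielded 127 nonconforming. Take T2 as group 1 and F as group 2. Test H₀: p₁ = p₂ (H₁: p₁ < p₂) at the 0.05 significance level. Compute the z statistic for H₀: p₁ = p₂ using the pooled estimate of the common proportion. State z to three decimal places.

p̂₁ = 313/2690 = 0.11636, p̂₂ = 127/975 = 0.13026.
Pooled p̂ = (313+127)/(2690+975) = 440/3665 = 0.12005.
SE = √(0.105641 × 0.00139739) = 0.01215.
z = (0.11636 − 0.13026)/0.01215 = -0.01390/0.01215 = -1.144.
p-value = P(Z < -1.144) ≈ 0.1263, so at α = 0.05 we fail to reject H₀.

z = -1.144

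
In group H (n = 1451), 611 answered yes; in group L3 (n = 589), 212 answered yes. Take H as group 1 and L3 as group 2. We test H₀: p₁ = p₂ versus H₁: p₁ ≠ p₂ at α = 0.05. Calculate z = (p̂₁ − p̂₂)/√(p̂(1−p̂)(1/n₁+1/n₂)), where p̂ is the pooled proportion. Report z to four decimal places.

z = 2.5516

p̂₁ = 611/1451 = 0.421089, p̂₂ = 212/589 = 0.359932.
Pooled p̂ = (611+212)/(1451+589) = 823/2040 = 0.403431.
SE = √(0.240675 × 0.00238697) = 0.023968.
z = (0.421089 − 0.359932)/0.023968 = 0.061157/0.023968 = 2.5516.
p-value = 2·P(Z > 2.552) ≈ 0.0107, so at α = 0.05 we reject H₀.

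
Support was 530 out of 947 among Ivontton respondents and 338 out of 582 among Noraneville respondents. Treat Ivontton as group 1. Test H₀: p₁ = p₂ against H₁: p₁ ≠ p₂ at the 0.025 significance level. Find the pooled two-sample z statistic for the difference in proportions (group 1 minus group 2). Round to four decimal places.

p̂₁ = 530/947 ≈ 0.559662, p̂₂ = 338/582 ≈ 0.580756.
Pooled p̂ = (530+338)/(947+582) = 868/1529 = 0.567691.
SE = √(0.245418 × 0.00277418) = 0.026093.
z = (0.559662 − 0.580756)/0.026093 = -0.021094/0.026093 = -0.8084.
p-value = 2·P(Z > 0.808) ≈ 0.4188; since p > α = 0.025, fail to reject H₀.

z = -0.8084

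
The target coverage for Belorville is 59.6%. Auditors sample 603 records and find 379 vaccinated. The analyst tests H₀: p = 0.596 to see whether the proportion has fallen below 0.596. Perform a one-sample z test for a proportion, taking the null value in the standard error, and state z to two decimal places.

z = 1.63

p̂ = 379/603 ≈ 0.62852.
Under H₀, SE = √(0.596·0.404/603) = √(0.00039931) = 0.01998.
z = (0.62852 − 0.596)/0.01998 = 0.03252/0.01998 = 1.63.
p-value = P(Z < 1.628) ≈ 0.9482.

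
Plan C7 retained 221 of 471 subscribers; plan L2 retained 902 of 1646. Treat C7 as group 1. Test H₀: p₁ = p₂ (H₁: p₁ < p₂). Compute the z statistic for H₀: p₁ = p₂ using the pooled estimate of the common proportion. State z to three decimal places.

p̂₁ = 221/471 ≈ 0.46921, p̂₂ = 902/1646 ≈ 0.54800.
Pooled p̂ = (221+902)/(471+1646) = 1123/2117 = 0.53047.
SE = √(p̂(1−p̂)(1/n₁+1/n₂)) = √(0.53047·0.46953·0.00273068) = √(0.000680134) = 0.02608.
z = (0.46921 − 0.54800)/0.02608 = -0.07879/0.02608 = -3.021.
p-value = P(Z < -3.021) ≈ 0.0013.

z = -3.021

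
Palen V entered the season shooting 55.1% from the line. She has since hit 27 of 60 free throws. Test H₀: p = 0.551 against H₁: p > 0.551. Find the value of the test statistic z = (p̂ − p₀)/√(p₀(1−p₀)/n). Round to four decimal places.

p̂ = 27/60 ≈ 0.450000.
Under H₀, SE = √(0.551·0.449/60) = √(0.00412332) = 0.064213.
z = (0.450000 − 0.551)/0.064213 = -0.101000/0.064213 = -1.5729.
p-value = P(Z > -1.573) ≈ 0.9421.

z = -1.5729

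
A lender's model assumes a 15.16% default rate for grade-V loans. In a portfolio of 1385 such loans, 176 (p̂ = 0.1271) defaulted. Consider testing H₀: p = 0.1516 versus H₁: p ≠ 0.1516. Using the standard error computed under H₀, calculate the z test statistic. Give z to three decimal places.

z = -2.545

p̂ = 176/1385 = 0.127076.
Under H₀, SE = √(0.1516·0.8484/1385) = √(9.28646e-05) = 0.009637.
z = (0.127076 − 0.1516)/0.009637 = -0.024524/0.009637 = -2.545.
p-value = 2·P(Z > 2.545) ≈ 0.0109.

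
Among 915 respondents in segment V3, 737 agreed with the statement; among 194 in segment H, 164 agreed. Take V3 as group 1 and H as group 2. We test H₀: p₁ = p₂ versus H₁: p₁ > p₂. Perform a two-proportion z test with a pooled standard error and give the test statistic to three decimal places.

z = -1.293

p̂₁ = 737/915 ≈ 0.80546, p̂₂ = 164/194 ≈ 0.84536.
Pooled p̂ = (737+164)/(915+194) = 901/1109 = 0.81244.
SE = √(0.152379 × 0.00624754) = 0.03085.
z = (0.80546 − 0.84536)/0.03085 = -0.03990/0.03085 = -1.293.
p-value = P(Z > -1.293) ≈ 0.9020.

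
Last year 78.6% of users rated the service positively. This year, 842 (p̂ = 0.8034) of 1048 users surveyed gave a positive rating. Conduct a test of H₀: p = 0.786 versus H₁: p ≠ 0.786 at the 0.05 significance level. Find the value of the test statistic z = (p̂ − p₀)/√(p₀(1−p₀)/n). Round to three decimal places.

z = 1.376

p̂ = 842/1048 = 0.80344.
Under H₀, SE = √(0.786·0.214/1048) = √(0.0001605) = 0.01267.
z = (0.80344 − 0.786)/0.01267 = 0.01744/0.01267 = 1.376.
p-value = 2·P(Z > 1.376) ≈ 0.1688; since p > α = 0.05, fail to reject H₀.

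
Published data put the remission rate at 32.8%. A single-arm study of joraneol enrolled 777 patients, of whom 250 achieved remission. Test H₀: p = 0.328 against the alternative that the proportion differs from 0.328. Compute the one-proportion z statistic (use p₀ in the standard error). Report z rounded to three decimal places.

p̂ = 250/777 ≈ 0.32175.
Under H₀, SE = √(0.328·0.672/777) = √(0.000283676) = 0.01684.
z = (0.32175 − 0.328)/0.01684 = -0.00625/0.01684 = -0.371.
Two-sided p-value ≈ 2·Φ(−0.371) = 0.7106.

z = -0.371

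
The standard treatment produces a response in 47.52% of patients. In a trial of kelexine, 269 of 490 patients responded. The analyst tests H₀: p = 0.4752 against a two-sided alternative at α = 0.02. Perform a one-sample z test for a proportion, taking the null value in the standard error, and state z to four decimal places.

z = 3.2704

p̂ = 269/490 ≈ 0.548980.
Under H₀, SE = √(0.4752·0.5248/490) = √(0.000508949) = 0.022560.
z = (0.548980 − 0.4752)/0.022560 = 0.073780/0.022560 = 3.2704.
p-value = 2·P(Z > 3.270) ≈ 0.0011; since p < α = 0.02, reject H₀.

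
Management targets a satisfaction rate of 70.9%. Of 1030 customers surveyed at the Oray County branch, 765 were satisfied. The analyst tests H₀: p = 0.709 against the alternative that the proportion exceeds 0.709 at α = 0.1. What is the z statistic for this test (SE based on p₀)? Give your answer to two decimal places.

p̂ = 765/1030 ≈ 0.74272.
Standard error under H₀: √(0.709×0.291/1030) = 0.01415.
z = (0.74272 − 0.709)/0.01415 = 0.03372/0.01415 = 2.38.
p-value = P(Z > 2.382) ≈ 0.0086; since p < α = 0.1, reject H₀.

z = 2.38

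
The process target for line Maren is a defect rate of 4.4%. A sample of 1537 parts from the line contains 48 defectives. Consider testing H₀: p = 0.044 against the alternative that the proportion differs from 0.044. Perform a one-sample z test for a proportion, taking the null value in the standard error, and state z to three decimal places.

z = -2.441

p̂ = 48/1537 ≈ 0.031230.
Under H₀, SE = √(0.044·0.956/1537) = √(2.73676e-05) = 0.005231.
z = (0.031230 − 0.044)/0.005231 = -0.012770/0.005231 = -2.441.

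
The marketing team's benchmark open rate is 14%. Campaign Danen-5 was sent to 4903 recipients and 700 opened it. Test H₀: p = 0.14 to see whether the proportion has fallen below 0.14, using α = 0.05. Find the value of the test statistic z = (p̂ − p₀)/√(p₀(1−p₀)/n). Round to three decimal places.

p̂ = 700/4903 ≈ 0.142770.
Standard error under H₀: √(0.14×0.86/4903) = 0.004955.
z = (0.142770 − 0.14)/0.004955 = 0.002770/0.004955 = 0.559.
p-value = P(Z < 0.559) ≈ 0.7119; since p > α = 0.05, fail to reject H₀.

z = 0.559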